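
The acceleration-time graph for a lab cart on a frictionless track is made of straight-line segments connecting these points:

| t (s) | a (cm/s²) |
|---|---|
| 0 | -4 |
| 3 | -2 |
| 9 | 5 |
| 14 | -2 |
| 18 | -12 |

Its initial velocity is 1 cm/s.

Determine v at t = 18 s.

-19.5 cm/s

Δv equals the area under the a-t graph; then v = v₀ + Δv.
0–3 s: ½(-4 + -2)(3) = -9 cm/s
3–9 s: ½(-2 + 5)(6) = 9 cm/s
9–14 s: ½(5 + -2)(5) = 7.5 cm/s
14–18 s: ½(-2 + -12)(4) = -28 cm/s
Δv = -20.5 cm/s, so v(18) = 1 + (-20.5) = -19.5 cm/s.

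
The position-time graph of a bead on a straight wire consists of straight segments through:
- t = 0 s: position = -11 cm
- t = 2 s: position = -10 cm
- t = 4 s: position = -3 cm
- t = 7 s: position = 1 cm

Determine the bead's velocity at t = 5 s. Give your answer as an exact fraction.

4/3 cm/s

Velocity is the slope of the x-t graph on 4–7 s: (1 − -3)/(7 − 4) = 4/3 cm/s.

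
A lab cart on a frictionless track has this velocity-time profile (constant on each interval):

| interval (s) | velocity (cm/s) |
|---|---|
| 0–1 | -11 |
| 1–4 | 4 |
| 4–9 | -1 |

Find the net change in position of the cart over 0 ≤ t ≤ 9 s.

-4 cm

Net displacement equals the area under the velocity-time graph (areas below the axis count negative).
0–1 s: -11 × 1 = -11 cm
1–4 s: 4 × 3 = 12 cm
4–9 s: -1 × 5 = -5 cm
Net displacement = -4 cm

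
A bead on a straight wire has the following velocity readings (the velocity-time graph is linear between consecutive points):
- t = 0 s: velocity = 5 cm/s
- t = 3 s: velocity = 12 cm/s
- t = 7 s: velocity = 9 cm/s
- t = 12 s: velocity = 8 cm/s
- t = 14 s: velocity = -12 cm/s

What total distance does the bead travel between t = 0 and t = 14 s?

120.4 cm

Distance (not displacement) is the total path length: add the absolute areas under v-t.
0–3 s: |½(5 + 12)(3)| = 25.5 cm
3–7 s: |½(12 + 9)(4)| = 42 cm
7–12 s: |½(9 + 8)(5)| = 42.5 cm
12–14 s: v = 0 at t = 12.8 s; triangle areas 3.2 + 7.2 = 10.4 cm
Total distance = 120.4 cm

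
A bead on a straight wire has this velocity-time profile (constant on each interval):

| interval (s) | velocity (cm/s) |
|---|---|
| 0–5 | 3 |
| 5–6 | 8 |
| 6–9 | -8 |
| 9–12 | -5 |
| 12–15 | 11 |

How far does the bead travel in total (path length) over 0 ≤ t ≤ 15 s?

95 cm

Distance (not displacement) is the total path length: add the absolute areas under v-t.
0–5 s: |3| × 5 = 15 cm
5–6 s: |8| × 1 = 8 cm
6–9 s: |-8| × 3 = 24 cm
9–12 s: |-5| × 3 = 15 cm
12–15 s: |11| × 3 = 33 cm
Total distance = 95 cm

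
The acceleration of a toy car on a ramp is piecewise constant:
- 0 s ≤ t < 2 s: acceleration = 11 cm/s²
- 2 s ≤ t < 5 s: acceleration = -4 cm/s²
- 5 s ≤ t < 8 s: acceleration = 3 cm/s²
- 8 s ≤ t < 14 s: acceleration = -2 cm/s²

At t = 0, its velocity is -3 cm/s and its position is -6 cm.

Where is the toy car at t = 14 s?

On each constant-a segment, Δv = aΔt and Δx = v₀Δt + ½aΔt²; chain segment to segment.
0–2 s: v starts -3 cm/s; Δx = -3·2 + ½·11·2² = 16 cm; v ends 19 cm/s.
2–5 s: v starts 19 cm/s; Δx = 19·3 + ½·-4·3² = 39 cm; v ends 7 cm/s.
5–8 s: v starts 7 cm/s; Δx = 7·3 + ½·3·3² = 34.5 cm; v ends 16 cm/s.
8–14 s: v starts 16 cm/s; Δx = 16·6 + ½·-2·6² = 60 cm; v ends 4 cm/s.
x(14) = -6 + Σ Δx = 143.5 cm.

143.5 cm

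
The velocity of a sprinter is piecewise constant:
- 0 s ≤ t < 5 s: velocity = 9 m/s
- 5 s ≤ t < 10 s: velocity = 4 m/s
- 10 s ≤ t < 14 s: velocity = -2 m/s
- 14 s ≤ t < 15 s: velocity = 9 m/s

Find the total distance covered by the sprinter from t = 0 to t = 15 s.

82 m

Distance (not displacement) is the total path length: add the absolute areas under v-t.
0–5 s: |9| × 5 = 45 m
5–10 s: |4| × 5 = 20 m
10–14 s: |-2| × 4 = 8 m
14–15 s: |9| × 1 = 9 m
Total distance = 82 m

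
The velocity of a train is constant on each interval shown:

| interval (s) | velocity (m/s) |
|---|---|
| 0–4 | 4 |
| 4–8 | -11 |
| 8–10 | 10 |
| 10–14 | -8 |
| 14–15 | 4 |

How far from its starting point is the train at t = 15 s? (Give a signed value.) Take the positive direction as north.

Net displacement equals the area under the velocity-time graph (areas below the axis count negative).
0–4 s: 4 × 4 = 16 m
4–8 s: -11 × 4 = -44 m
8–10 s: 10 × 2 = 20 m
10–14 s: -8 × 4 = -32 m
14–15 s: 4 × 1 = 4 m
Net displacement = -36 m

-36 m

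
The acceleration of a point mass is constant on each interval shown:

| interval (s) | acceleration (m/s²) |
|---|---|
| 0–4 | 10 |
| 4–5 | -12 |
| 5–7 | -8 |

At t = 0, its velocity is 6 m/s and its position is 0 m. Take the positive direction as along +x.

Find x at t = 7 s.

On each constant-a segment, Δv = aΔt and Δx = v₀Δt + ½aΔt²; chain segment to segment.
0–4 s: v starts 6 m/s; Δx = 6·4 + ½·10·4² = 104 m; v ends 46 m/s.
4–5 s: v starts 46 m/s; Δx = 46·1 + ½·-12·1² = 40 m; v ends 34 m/s.
5–7 s: v starts 34 m/s; Δx = 34·2 + ½·-8·2² = 52 m; v ends 18 m/s.
x(7) = 0 + Σ Δx = 196 m.

196 m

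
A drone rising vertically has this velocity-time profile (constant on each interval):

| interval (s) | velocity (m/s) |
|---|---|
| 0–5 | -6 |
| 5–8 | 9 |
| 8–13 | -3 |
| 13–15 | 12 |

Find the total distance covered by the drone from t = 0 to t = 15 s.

96 m

Total distance travelled is ∫|v| dt — sum the magnitudes of each area piece.
0–5 s: |-6| × 5 = 30 m
5–8 s: |9| × 3 = 27 m
8–13 s: |-3| × 5 = 15 m
13–15 s: |12| × 2 = 24 m
Total distance = 96 m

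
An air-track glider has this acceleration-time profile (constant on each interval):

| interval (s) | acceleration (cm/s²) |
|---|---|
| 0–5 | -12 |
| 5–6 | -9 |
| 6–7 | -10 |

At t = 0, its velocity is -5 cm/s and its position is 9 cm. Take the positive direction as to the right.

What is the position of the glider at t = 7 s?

-314.5 cm

On each constant-a segment, Δv = aΔt and Δx = v₀Δt + ½aΔt²; chain segment to segment.
0–5 s: v starts -5 cm/s; Δx = -5·5 + ½·-12·5² = -175 cm; v ends -65 cm/s.
5–6 s: v starts -65 cm/s; Δx = -65·1 + ½·-9·1² = -69.5 cm; v ends -74 cm/s.
6–7 s: v starts -74 cm/s; Δx = -74·1 + ½·-10·1² = -79 cm; v ends -84 cm/s.
x(7) = 9 + Σ Δx = -314.5 cm.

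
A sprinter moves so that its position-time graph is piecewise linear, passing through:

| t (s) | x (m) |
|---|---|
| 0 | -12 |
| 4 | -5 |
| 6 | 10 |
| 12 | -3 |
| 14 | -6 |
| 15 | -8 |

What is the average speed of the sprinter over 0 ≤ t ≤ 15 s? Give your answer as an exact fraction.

Average speed = (total path length)/(elapsed time); on a piecewise-linear x-t graph the path length is Σ|Δx|.
0–4 s: |Δx| = |-5 − -12| = 7 m
4–6 s: |Δx| = |10 − -5| = 15 m
6–12 s: |Δx| = |-3 − 10| = 13 m
12–14 s: |Δx| = |-6 − -3| = 3 m
14–15 s: |Δx| = |-8 − -6| = 2 m
Total path = 40 m; average speed = 40/15 = 8/3 m/s.

8/3 m/s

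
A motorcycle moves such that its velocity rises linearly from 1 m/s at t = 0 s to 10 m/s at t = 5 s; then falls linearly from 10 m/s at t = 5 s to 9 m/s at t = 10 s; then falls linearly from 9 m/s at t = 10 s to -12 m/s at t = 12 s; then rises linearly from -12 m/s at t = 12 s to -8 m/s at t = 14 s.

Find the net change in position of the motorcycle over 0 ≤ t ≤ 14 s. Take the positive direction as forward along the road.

52 m

Net displacement equals the area under the velocity-time graph (areas below the axis count negative).
0–5 s: ½(1 + 10)(5) = 27.5 m
5–10 s: ½(10 + 9)(5) = 47.5 m
10–12 s: ½(9 + -12)(2) = -3 m
12–14 s: ½(-12 + -8)(2) = -20 m
Net displacement = 52 m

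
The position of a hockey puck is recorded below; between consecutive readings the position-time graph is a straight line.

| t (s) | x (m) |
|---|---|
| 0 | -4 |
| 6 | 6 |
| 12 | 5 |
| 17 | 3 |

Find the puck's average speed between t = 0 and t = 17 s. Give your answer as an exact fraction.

13/17 m/s

Average speed = (total path length)/(elapsed time); on a piecewise-linear x-t graph the path length is Σ|Δx|.
0–6 s: |Δx| = |6 − -4| = 10 m
6–12 s: |Δx| = |5 − 6| = 1 m
12–17 s: |Δx| = |3 − 5| = 2 m
Total path = 13 m; average speed = 13/17 = 13/17 m/s.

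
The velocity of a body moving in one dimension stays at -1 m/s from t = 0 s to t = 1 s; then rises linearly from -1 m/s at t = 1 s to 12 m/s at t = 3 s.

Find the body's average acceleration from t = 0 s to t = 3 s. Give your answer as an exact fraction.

13/3 m/s²

Average acceleration = Δv/Δt = (12 − -1)/(3 − 0) = 13/3 m/s².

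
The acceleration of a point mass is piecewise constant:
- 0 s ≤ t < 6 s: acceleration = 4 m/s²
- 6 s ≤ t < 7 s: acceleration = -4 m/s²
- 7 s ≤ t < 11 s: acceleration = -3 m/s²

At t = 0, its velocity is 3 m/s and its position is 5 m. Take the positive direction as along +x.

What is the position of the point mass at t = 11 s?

188 m

On each constant-a segment, Δv = aΔt and Δx = v₀Δt + ½aΔt²; chain segment to segment.
0–6 s: v starts 3 m/s; Δx = 3·6 + ½·4·6² = 90 m; v ends 27 m/s.
6–7 s: v starts 27 m/s; Δx = 27·1 + ½·-4·1² = 25 m; v ends 23 m/s.
7–11 s: v starts 23 m/s; Δx = 23·4 + ½·-3·4² = 68 m; v ends 11 m/s.
x(11) = 5 + Σ Δx = 188 m.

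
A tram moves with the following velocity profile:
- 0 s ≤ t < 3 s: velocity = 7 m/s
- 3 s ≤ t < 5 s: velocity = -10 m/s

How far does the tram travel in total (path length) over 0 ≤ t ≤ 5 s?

41 m

Total distance travelled is ∫|v| dt — sum the magnitudes of each area piece.
0–3 s: |7| × 3 = 21 m
3–5 s: |-10| × 2 = 20 m
Total distance = 41 m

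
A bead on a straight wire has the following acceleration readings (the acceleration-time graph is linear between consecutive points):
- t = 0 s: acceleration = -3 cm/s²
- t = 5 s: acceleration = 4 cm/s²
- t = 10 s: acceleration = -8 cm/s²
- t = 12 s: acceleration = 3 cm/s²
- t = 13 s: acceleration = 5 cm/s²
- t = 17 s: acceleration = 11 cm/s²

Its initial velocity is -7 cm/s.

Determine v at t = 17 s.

16.5 cm/s

Δv equals the area under the a-t graph; then v = v₀ + Δv.
0–5 s: ½(-3 + 4)(5) = 2.5 cm/s
5–10 s: ½(4 + -8)(5) = -10 cm/s
10–12 s: ½(-8 + 3)(2) = -5 cm/s
12–13 s: ½(3 + 5)(1) = 4 cm/s
13–17 s: ½(5 + 11)(4) = 32 cm/s
Δv = 23.5 cm/s, so v(17) = -7 + (23.5) = 16.5 cm/s.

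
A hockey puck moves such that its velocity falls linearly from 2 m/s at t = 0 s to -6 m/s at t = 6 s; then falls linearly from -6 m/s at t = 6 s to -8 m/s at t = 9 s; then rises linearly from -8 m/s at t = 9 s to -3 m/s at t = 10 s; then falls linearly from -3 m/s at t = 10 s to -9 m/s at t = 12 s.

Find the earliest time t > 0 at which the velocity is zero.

t = 1.5 s

v changes sign on 0–6 s (from 2 to -6); the graph is linear there, so v = 0 at t = 0 + (-2)·(6 − 0)/(-6 − 2) = 1.5 s.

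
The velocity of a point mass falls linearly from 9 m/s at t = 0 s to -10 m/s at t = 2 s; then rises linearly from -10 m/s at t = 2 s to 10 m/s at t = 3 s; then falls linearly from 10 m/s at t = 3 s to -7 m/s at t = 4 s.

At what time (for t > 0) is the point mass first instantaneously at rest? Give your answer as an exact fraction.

t = 18/19 s

v changes sign on 0–2 s (from 9 to -10); the graph is linear there, so v = 0 at t = 0 + (-9)·(2 − 0)/(-10 − 9) = 18/19 s.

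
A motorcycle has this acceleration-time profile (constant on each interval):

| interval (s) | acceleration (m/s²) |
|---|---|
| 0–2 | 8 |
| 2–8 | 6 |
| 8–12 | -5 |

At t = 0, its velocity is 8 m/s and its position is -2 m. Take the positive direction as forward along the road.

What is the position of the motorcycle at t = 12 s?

482 m

On each constant-a segment, Δv = aΔt and Δx = v₀Δt + ½aΔt²; chain segment to segment.
0–2 s: v starts 8 m/s; Δx = 8·2 + ½·8·2² = 32 m; v ends 24 m/s.
2–8 s: v starts 24 m/s; Δx = 24·6 + ½·6·6² = 252 m; v ends 60 m/s.
8–12 s: v starts 60 m/s; Δx = 60·4 + ½·-5·4² = 200 m; v ends 40 m/s.
x(12) = -2 + Σ Δx = 482 m.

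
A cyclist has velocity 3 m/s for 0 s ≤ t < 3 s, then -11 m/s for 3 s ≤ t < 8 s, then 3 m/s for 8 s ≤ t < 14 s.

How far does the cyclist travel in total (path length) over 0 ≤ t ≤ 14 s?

Total distance travelled is ∫|v| dt — sum the magnitudes of each area piece.
0–3 s: |3| × 3 = 9 m
3–8 s: |-11| × 5 = 55 m
8–14 s: |3| × 6 = 18 m
Total distance = 82 m

82 m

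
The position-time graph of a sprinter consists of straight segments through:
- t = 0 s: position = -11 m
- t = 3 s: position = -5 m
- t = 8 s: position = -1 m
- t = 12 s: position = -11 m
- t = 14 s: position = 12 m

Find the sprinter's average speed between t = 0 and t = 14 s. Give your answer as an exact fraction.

Average speed = (total path length)/(elapsed time); on a piecewise-linear x-t graph the path length is Σ|Δx|.
0–3 s: |Δx| = |-5 − -11| = 6 m
3–8 s: |Δx| = |-1 − -5| = 4 m
8–12 s: |Δx| = |-11 − -1| = 10 m
12–14 s: |Δx| = |12 − -11| = 23 m
Total path = 43 m; average speed = 43/14 = 43/14 m/s.

43/14 m/s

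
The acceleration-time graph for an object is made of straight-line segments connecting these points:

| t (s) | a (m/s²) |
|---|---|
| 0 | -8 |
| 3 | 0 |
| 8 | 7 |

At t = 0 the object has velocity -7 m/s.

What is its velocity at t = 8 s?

-1.5 m/s

Δv equals the area under the a-t graph; then v = v₀ + Δv.
0–3 s: ½(-8 + 0)(3) = -12 m/s
3–8 s: ½(0 + 7)(5) = 17.5 m/s
Δv = 5.5 m/s, so v(8) = -7 + (5.5) = -1.5 m/s.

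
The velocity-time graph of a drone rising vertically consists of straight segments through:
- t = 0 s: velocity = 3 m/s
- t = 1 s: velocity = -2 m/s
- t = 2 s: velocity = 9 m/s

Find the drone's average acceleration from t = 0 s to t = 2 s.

3 m/s²

Average acceleration = Δv/Δt = (9 − 3)/(2 − 0) = 3 m/s².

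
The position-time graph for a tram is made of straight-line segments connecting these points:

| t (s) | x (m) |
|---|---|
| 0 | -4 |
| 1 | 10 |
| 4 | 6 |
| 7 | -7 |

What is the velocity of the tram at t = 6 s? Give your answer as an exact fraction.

Velocity is the slope of the x-t graph on 4–7 s: (-7 − 6)/(7 − 4) = -13/3 m/s.

-13/3 m/s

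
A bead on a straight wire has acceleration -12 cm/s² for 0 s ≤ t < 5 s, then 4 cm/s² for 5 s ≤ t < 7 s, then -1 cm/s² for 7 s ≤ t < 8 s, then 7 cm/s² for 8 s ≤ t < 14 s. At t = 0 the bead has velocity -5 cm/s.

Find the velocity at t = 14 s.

-16 cm/s

Δv equals the area under the a-t graph; then v = v₀ + Δv.
0–5 s: -12 × 5 = -60 cm/s
5–7 s: 4 × 2 = 8 cm/s
7–8 s: -1 × 1 = -1 cm/s
8–14 s: 7 × 6 = 42 cm/s
Δv = -11 cm/s, so v(14) = -5 + (-11) = -16 cm/s.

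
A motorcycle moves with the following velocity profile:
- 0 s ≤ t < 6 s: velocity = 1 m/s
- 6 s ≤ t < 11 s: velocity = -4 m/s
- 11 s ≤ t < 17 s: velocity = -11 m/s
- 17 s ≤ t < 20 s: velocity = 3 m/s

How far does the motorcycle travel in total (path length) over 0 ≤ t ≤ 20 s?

101 m

Total distance travelled is ∫|v| dt — sum the magnitudes of each area piece.
0–6 s: |1| × 6 = 6 m
6–11 s: |-4| × 5 = 20 m
11–17 s: |-11| × 6 = 66 m
17–20 s: |3| × 3 = 9 m
Total distance = 101 m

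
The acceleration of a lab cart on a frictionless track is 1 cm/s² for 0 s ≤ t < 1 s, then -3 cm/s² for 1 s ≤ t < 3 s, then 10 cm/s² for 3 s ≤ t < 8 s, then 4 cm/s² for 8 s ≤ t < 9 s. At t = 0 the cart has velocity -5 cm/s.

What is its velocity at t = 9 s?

44 cm/s

Δv equals the area under the a-t graph; then v = v₀ + Δv.
0–1 s: 1 × 1 = 1 cm/s
1–3 s: -3 × 2 = -6 cm/s
3–8 s: 10 × 5 = 50 cm/s
8–9 s: 4 × 1 = 4 cm/s
Δv = 49 cm/s, so v(9) = -5 + (49) = 44 cm/s.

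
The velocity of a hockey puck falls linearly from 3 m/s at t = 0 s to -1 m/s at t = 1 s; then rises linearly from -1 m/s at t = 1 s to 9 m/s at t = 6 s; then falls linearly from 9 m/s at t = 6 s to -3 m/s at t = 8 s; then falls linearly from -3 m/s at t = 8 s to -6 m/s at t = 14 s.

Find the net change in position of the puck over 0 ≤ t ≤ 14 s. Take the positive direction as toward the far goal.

0 m

Net displacement equals the area under the velocity-time graph (areas below the axis count negative).
0–1 s: ½(3 + -1)(1) = 1 m
1–6 s: ½(-1 + 9)(5) = 20 m
6–8 s: ½(9 + -3)(2) = 6 m
8–14 s: ½(-3 + -6)(6) = -27 m
Net displacement = 0 m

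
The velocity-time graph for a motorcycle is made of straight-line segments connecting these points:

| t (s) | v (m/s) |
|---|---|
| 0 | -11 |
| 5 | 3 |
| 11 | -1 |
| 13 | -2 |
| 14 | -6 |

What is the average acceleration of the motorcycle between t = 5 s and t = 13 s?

-0.625 m/s²

Average acceleration = Δv/Δt = (-2 − 3)/(13 − 5) = -0.625 m/s².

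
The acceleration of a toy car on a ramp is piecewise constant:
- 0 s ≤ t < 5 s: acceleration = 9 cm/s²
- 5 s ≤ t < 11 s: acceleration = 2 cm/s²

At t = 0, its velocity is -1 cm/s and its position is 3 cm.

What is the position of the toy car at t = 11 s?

On each constant-a segment, Δv = aΔt and Δx = v₀Δt + ½aΔt²; chain segment to segment.
0–5 s: v starts -1 cm/s; Δx = -1·5 + ½·9·5² = 107.5 cm; v ends 44 cm/s.
5–11 s: v starts 44 cm/s; Δx = 44·6 + ½·2·6² = 300 cm; v ends 56 cm/s.
x(11) = 3 + Σ Δx = 410.5 cm.

410.5 cm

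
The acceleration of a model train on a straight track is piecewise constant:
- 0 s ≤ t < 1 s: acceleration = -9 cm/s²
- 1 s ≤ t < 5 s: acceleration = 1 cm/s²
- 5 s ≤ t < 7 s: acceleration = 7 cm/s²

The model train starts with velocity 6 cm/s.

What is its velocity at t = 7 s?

15 cm/s

Δv equals the area under the a-t graph; then v = v₀ + Δv.
0–1 s: -9 × 1 = -9 cm/s
1–5 s: 1 × 4 = 4 cm/s
5–7 s: 7 × 2 = 14 cm/s
Δv = 9 cm/s, so v(7) = 6 + (9) = 15 cm/s.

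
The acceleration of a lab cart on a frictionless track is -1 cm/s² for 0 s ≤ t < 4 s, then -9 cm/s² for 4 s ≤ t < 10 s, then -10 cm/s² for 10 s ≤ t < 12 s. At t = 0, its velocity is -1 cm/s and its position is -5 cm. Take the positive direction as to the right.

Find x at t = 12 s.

-347 cm

On each constant-a segment, Δv = aΔt and Δx = v₀Δt + ½aΔt²; chain segment to segment.
0–4 s: v starts -1 cm/s; Δx = -1·4 + ½·-1·4² = -12 cm; v ends -5 cm/s.
4–10 s: v starts -5 cm/s; Δx = -5·6 + ½·-9·6² = -192 cm; v ends -59 cm/s.
10–12 s: v starts -59 cm/s; Δx = -59·2 + ½·-10·2² = -138 cm; v ends -79 cm/s.
x(12) = -5 + Σ Δx = -347 cm.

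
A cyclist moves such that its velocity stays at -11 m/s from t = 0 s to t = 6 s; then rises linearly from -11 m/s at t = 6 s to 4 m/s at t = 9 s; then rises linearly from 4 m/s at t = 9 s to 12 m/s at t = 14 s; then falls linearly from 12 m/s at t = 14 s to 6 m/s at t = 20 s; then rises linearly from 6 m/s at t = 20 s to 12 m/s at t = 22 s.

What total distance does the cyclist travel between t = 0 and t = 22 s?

Total distance travelled is ∫|v| dt — sum the magnitudes of each area piece.
0–6 s: |-11| × 6 = 66 m
6–9 s: v = 0 at t = 8.2 s; triangle areas 12.1 + 1.6 = 13.7 m
9–14 s: |½(4 + 12)(5)| = 40 m
14–20 s: |½(12 + 6)(6)| = 54 m
20–22 s: |½(6 + 12)(2)| = 18 m
Total distance = 191.7 m

191.7 m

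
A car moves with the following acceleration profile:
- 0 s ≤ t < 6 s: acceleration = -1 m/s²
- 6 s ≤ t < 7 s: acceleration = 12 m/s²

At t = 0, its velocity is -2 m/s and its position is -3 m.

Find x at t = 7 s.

On each constant-a segment, Δv = aΔt and Δx = v₀Δt + ½aΔt²; chain segment to segment.
0–6 s: v starts -2 m/s; Δx = -2·6 + ½·-1·6² = -30 m; v ends -8 m/s.
6–7 s: v starts -8 m/s; Δx = -8·1 + ½·12·1² = -2 m; v ends 4 m/s.
x(7) = -3 + Σ Δx = -35 m.

-35 m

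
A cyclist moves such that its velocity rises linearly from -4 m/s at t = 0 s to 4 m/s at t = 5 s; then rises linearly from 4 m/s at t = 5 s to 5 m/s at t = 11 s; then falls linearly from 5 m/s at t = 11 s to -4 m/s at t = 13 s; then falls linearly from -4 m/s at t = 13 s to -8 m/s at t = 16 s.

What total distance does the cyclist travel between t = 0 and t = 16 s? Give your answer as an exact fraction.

536/9 m

Total distance travelled is ∫|v| dt — sum the magnitudes of each area piece.
0–5 s: v = 0 at t = 2.5 s; triangle areas 5 + 5 = 10 m
5–11 s: |½(4 + 5)(6)| = 27 m
11–13 s: v = 0 at t = 109/9 s; triangle areas 25/9 + 16/9 = 41/9 m
13–16 s: |½(-4 + -8)(3)| = 18 m
Total distance = 536/9 m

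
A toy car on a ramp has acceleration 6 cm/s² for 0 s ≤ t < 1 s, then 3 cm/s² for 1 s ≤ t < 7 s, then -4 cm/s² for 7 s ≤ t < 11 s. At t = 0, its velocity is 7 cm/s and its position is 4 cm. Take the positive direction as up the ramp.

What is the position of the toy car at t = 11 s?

238 cm

On each constant-a segment, Δv = aΔt and Δx = v₀Δt + ½aΔt²; chain segment to segment.
0–1 s: v starts 7 cm/s; Δx = 7·1 + ½·6·1² = 10 cm; v ends 13 cm/s.
1–7 s: v starts 13 cm/s; Δx = 13·6 + ½·3·6² = 132 cm; v ends 31 cm/s.
7–11 s: v starts 31 cm/s; Δx = 31·4 + ½·-4·4² = 92 cm; v ends 15 cm/s.
x(11) = 4 + Σ Δx = 238 cm.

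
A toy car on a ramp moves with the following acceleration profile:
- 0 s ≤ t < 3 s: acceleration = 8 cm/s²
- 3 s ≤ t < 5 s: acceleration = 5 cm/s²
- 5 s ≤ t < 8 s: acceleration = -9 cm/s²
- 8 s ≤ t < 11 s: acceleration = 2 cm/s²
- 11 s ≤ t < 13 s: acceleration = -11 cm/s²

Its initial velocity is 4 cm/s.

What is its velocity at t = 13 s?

-5 cm/s

Δv equals the area under the a-t graph; then v = v₀ + Δv.
0–3 s: 8 × 3 = 24 cm/s
3–5 s: 5 × 2 = 10 cm/s
5–8 s: -9 × 3 = -27 cm/s
8–11 s: 2 × 3 = 6 cm/s
11–13 s: -11 × 2 = -22 cm/s
Δv = -9 cm/s, so v(13) = 4 + (-9) = -5 cm/s.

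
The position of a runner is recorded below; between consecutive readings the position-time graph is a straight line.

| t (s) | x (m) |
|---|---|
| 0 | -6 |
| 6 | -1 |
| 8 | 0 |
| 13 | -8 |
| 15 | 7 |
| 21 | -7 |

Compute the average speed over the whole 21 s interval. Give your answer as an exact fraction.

43/21 m/s

Average speed = (total path length)/(elapsed time); on a piecewise-linear x-t graph the path length is Σ|Δx|.
0–6 s: |Δx| = |-1 − -6| = 5 m
6–8 s: |Δx| = |0 − -1| = 1 m
8–13 s: |Δx| = |-8 − 0| = 8 m
13–15 s: |Δx| = |7 − -8| = 15 m
15–21 s: |Δx| = |-7 − 7| = 14 m
Total path = 43 m; average speed = 43/21 = 43/21 m/s.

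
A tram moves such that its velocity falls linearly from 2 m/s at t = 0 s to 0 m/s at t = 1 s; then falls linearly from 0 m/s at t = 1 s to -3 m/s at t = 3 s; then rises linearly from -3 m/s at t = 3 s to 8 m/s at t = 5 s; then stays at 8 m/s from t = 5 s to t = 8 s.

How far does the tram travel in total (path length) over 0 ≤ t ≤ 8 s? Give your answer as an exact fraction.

381/11 m

Distance (not displacement) is the total path length: add the absolute areas under v-t.
0–1 s: |½(2 + 0)(1)| = 1 m
1–3 s: |½(0 + -3)(2)| = 3 m
3–5 s: v = 0 at t = 39/11 s; triangle areas 9/11 + 64/11 = 73/11 m
5–8 s: |8| × 3 = 24 m
Total distance = 381/11 m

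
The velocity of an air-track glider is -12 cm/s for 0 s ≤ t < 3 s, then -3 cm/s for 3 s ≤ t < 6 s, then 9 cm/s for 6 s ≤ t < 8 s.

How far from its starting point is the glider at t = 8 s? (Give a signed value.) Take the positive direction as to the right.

Net displacement equals the area under the velocity-time graph (areas below the axis count negative).
0–3 s: -12 × 3 = -36 cm
3–6 s: -3 × 3 = -9 cm
6–8 s: 9 × 2 = 18 cm
Net displacement = -27 cm

-27 cm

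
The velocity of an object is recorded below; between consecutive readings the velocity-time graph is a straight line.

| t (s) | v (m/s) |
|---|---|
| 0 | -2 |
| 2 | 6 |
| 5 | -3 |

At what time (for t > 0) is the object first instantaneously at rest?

t = 0.5 s

v changes sign on 0–2 s (from -2 to 6); the graph is linear there, so v = 0 at t = 0 + (2)·(2 − 0)/(6 − -2) = 0.5 s.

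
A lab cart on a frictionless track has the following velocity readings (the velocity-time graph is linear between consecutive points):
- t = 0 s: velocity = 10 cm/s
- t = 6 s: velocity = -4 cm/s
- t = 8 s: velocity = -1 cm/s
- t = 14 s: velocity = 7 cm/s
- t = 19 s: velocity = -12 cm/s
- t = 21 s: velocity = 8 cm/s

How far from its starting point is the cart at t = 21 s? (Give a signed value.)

14.5 cm

Net displacement equals the area under the velocity-time graph (areas below the axis count negative).
0–6 s: ½(10 + -4)(6) = 18 cm
6–8 s: ½(-4 + -1)(2) = -5 cm
8–14 s: ½(-1 + 7)(6) = 18 cm
14–19 s: ½(7 + -12)(5) = -12.5 cm
19–21 s: ½(-12 + 8)(2) = -4 cm
Net displacement = 14.5 cm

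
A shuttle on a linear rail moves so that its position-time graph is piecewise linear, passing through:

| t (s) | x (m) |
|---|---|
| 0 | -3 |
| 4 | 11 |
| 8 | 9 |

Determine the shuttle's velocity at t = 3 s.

3.5 m/s

Velocity is the slope of the x-t graph on 0–4 s: (11 − -3)/(4 − 0) = 3.5 m/s.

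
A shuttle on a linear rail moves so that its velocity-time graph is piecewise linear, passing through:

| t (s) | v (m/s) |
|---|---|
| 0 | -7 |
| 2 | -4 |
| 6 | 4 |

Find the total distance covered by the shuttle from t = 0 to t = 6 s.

Distance (not displacement) is the total path length: add the absolute areas under v-t.
0–2 s: |½(-7 + -4)(2)| = 11 m
2–6 s: v = 0 at t = 4 s; triangle areas 4 + 4 = 8 m
Total distance = 19 m

19 m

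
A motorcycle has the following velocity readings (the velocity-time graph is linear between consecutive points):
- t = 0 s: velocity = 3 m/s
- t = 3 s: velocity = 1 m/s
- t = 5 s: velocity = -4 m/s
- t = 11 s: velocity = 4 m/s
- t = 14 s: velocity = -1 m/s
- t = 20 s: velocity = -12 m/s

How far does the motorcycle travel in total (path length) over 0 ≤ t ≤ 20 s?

Total distance travelled is ∫|v| dt — sum the magnitudes of each area piece.
0–3 s: |½(3 + 1)(3)| = 6 m
3–5 s: v = 0 at t = 3.4 s; triangle areas 0.2 + 3.2 = 3.4 m
5–11 s: v = 0 at t = 8 s; triangle areas 6 + 6 = 12 m
11–14 s: v = 0 at t = 13.4 s; triangle areas 4.8 + 0.3 = 5.1 m
14–20 s: |½(-1 + -12)(6)| = 39 m
Total distance = 65.5 m

65.5 m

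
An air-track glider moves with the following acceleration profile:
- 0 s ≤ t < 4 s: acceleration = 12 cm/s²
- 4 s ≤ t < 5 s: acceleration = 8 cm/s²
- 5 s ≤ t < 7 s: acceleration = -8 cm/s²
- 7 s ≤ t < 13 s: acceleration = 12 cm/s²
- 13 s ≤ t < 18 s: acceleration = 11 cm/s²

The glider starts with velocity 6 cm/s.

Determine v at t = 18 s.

Δv equals the area under the a-t graph; then v = v₀ + Δv.
0–4 s: 12 × 4 = 48 cm/s
4–5 s: 8 × 1 = 8 cm/s
5–7 s: -8 × 2 = -16 cm/s
7–13 s: 12 × 6 = 72 cm/s
13–18 s: 11 × 5 = 55 cm/s
Δv = 167 cm/s, so v(18) = 6 + (167) = 173 cm/s.

173 cm/s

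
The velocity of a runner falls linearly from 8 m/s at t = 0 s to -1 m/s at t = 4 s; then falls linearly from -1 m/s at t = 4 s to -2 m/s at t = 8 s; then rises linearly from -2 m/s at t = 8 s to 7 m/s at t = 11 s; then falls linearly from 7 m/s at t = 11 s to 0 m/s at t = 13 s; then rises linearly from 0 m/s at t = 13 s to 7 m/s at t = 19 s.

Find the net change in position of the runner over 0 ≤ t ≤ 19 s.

43.5 m

Net displacement equals the area under the velocity-time graph (areas below the axis count negative).
0–4 s: ½(8 + -1)(4) = 14 m
4–8 s: ½(-1 + -2)(4) = -6 m
8–11 s: ½(-2 + 7)(3) = 7.5 m
11–13 s: ½(7 + 0)(2) = 7 m
13–19 s: ½(0 + 7)(6) = 21 m
Net displacement = 43.5 m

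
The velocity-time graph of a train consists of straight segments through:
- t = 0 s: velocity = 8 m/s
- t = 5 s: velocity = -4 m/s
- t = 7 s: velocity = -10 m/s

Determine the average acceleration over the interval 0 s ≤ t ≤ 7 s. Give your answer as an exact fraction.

Average acceleration = Δv/Δt = (-10 − 8)/(7 − 0) = -18/7 m/s².

-18/7 m/s²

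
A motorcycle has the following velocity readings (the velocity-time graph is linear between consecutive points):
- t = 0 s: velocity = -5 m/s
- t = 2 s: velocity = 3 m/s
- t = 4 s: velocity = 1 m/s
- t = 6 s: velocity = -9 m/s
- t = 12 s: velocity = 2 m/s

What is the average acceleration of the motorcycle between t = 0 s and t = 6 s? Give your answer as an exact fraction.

-2/3 m/s²

Average acceleration = Δv/Δt = (-9 − -5)/(6 − 0) = -2/3 m/s².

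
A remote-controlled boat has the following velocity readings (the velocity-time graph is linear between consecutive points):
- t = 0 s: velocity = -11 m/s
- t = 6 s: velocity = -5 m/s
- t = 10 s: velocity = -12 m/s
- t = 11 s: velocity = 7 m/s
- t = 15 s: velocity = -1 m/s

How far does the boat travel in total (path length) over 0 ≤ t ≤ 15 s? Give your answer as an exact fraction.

1892/19 m

Distance (not displacement) is the total path length: add the absolute areas under v-t.
0–6 s: |½(-11 + -5)(6)| = 48 m
6–10 s: |½(-5 + -12)(4)| = 34 m
10–11 s: v = 0 at t = 202/19 s; triangle areas 72/19 + 49/38 = 193/38 m
11–15 s: v = 0 at t = 14.5 s; triangle areas 12.25 + 0.25 = 12.5 m
Total distance = 1892/19 m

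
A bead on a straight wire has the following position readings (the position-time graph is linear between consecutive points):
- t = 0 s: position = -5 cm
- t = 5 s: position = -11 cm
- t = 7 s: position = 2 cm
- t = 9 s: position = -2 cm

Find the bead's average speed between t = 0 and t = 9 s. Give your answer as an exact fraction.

23/9 cm/s

Average speed = (total path length)/(elapsed time); on a piecewise-linear x-t graph the path length is Σ|Δx|.
0–5 s: |Δx| = |-11 − -5| = 6 cm
5–7 s: |Δx| = |2 − -11| = 13 cm
7–9 s: |Δx| = |-2 − 2| = 4 cm
Total path = 23 cm; average speed = 23/9 = 23/9 cm/s.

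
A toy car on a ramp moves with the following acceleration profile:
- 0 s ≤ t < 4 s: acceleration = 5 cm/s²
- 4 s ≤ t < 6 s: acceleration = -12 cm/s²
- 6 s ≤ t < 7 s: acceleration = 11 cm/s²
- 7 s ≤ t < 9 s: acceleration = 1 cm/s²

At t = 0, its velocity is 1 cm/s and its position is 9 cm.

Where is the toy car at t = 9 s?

On each constant-a segment, Δv = aΔt and Δx = v₀Δt + ½aΔt²; chain segment to segment.
0–4 s: v starts 1 cm/s; Δx = 1·4 + ½·5·4² = 44 cm; v ends 21 cm/s.
4–6 s: v starts 21 cm/s; Δx = 21·2 + ½·-12·2² = 18 cm; v ends -3 cm/s.
6–7 s: v starts -3 cm/s; Δx = -3·1 + ½·11·1² = 2.5 cm; v ends 8 cm/s.
7–9 s: v starts 8 cm/s; Δx = 8·2 + ½·1·2² = 18 cm; v ends 10 cm/s.
x(9) = 9 + Σ Δx = 91.5 cm.

91.5 cm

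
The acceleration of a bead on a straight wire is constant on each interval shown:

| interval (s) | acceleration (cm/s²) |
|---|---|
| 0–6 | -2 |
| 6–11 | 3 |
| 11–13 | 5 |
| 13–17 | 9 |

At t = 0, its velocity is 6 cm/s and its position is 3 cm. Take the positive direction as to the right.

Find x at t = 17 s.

On each constant-a segment, Δv = aΔt and Δx = v₀Δt + ½aΔt²; chain segment to segment.
0–6 s: v starts 6 cm/s; Δx = 6·6 + ½·-2·6² = 0 cm; v ends -6 cm/s.
6–11 s: v starts -6 cm/s; Δx = -6·5 + ½·3·5² = 7.5 cm; v ends 9 cm/s.
11–13 s: v starts 9 cm/s; Δx = 9·2 + ½·5·2² = 28 cm; v ends 19 cm/s.
13–17 s: v starts 19 cm/s; Δx = 19·4 + ½·9·4² = 148 cm; v ends 55 cm/s.
x(17) = 3 + Σ Δx = 186.5 cm.

186.5 cm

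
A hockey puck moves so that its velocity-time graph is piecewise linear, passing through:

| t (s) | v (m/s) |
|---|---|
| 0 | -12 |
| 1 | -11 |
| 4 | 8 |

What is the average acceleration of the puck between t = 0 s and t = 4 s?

Average acceleration = Δv/Δt = (8 − -12)/(4 − 0) = 5 m/s².

5 m/s²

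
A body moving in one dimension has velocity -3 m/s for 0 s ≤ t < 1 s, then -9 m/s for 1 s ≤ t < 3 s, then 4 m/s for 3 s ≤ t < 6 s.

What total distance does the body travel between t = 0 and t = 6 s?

Distance (not displacement) is the total path length: add the absolute areas under v-t.
0–1 s: |-3| × 1 = 3 m
1–3 s: |-9| × 2 = 18 m
3–6 s: |4| × 3 = 12 m
Total distance = 33 m

33 m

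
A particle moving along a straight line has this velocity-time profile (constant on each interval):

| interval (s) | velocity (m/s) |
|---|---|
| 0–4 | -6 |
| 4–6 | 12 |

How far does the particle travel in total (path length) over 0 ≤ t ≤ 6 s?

Total distance travelled is ∫|v| dt — sum the magnitudes of each area piece.
0–4 s: |-6| × 4 = 24 m
4–6 s: |12| × 2 = 24 m
Total distance = 48 m

48 m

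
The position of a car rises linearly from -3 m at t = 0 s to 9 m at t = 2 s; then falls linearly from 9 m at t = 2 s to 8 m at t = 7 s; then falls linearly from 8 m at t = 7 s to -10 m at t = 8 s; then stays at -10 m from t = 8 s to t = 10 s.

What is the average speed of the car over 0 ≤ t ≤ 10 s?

Average speed = (total path length)/(elapsed time); on a piecewise-linear x-t graph the path length is Σ|Δx|.
0–2 s: |Δx| = |9 − -3| = 12 m
2–7 s: |Δx| = |8 − 9| = 1 m
7–8 s: |Δx| = |-10 − 8| = 18 m
8–10 s: |Δx| = |-10 − -10| = 0 m
Total path = 31 m; average speed = 31/10 = 3.1 m/s.

3.1 m/s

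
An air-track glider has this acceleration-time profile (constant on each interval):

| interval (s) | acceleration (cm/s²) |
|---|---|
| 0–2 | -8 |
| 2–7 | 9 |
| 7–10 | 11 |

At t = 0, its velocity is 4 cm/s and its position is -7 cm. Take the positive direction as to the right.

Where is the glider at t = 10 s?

On each constant-a segment, Δv = aΔt and Δx = v₀Δt + ½aΔt²; chain segment to segment.
0–2 s: v starts 4 cm/s; Δx = 4·2 + ½·-8·2² = -8 cm; v ends -12 cm/s.
2–7 s: v starts -12 cm/s; Δx = -12·5 + ½·9·5² = 52.5 cm; v ends 33 cm/s.
7–10 s: v starts 33 cm/s; Δx = 33·3 + ½·11·3² = 148.5 cm; v ends 66 cm/s.
x(10) = -7 + Σ Δx = 186 cm.

186 cm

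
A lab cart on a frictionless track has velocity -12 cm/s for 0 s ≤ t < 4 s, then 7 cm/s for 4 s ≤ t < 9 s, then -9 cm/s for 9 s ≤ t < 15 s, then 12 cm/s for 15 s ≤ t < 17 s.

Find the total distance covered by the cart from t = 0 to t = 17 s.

Distance (not displacement) is the total path length: add the absolute areas under v-t.
0–4 s: |-12| × 4 = 48 cm
4–9 s: |7| × 5 = 35 cm
9–15 s: |-9| × 6 = 54 cm
15–17 s: |12| × 2 = 24 cm
Total distance = 161 cm

161 cm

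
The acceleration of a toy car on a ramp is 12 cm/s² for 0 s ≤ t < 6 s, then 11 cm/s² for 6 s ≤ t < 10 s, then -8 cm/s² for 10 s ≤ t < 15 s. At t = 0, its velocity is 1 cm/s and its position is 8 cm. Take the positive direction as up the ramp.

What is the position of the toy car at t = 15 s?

1095 cm

On each constant-a segment, Δv = aΔt and Δx = v₀Δt + ½aΔt²; chain segment to segment.
0–6 s: v starts 1 cm/s; Δx = 1·6 + ½·12·6² = 222 cm; v ends 73 cm/s.
6–10 s: v starts 73 cm/s; Δx = 73·4 + ½·11·4² = 380 cm; v ends 117 cm/s.
10–15 s: v starts 117 cm/s; Δx = 117·5 + ½·-8·5² = 485 cm; v ends 77 cm/s.
x(15) = 8 + Σ Δx = 1095 cm.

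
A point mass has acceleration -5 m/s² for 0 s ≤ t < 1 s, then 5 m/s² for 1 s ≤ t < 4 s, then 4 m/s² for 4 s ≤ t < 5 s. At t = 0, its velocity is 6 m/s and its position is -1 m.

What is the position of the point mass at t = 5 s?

46 m

On each constant-a segment, Δv = aΔt and Δx = v₀Δt + ½aΔt²; chain segment to segment.
0–1 s: v starts 6 m/s; Δx = 6·1 + ½·-5·1² = 3.5 m; v ends 1 m/s.
1–4 s: v starts 1 m/s; Δx = 1·3 + ½·5·3² = 25.5 m; v ends 16 m/s.
4–5 s: v starts 16 m/s; Δx = 16·1 + ½·4·1² = 18 m; v ends 20 m/s.
x(5) = -1 + Σ Δx = 46 m.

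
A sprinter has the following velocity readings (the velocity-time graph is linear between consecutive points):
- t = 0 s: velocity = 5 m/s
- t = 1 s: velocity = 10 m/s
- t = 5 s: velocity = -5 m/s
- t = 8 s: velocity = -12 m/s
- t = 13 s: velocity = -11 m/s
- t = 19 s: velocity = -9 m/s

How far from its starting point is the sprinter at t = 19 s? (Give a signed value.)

Net displacement equals the area under the velocity-time graph (areas below the axis count negative).
0–1 s: ½(5 + 10)(1) = 7.5 m
1–5 s: ½(10 + -5)(4) = 10 m
5–8 s: ½(-5 + -12)(3) = -25.5 m
8–13 s: ½(-12 + -11)(5) = -57.5 m
13–19 s: ½(-11 + -9)(6) = -60 m
Net displacement = -125.5 m

-125.5 m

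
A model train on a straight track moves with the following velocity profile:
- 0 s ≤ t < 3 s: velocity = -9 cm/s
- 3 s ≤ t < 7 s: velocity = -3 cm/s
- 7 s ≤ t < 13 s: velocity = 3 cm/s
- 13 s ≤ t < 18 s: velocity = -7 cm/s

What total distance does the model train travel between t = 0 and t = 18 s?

92 cm

Distance (not displacement) is the total path length: add the absolute areas under v-t.
0–3 s: |-9| × 3 = 27 cm
3–7 s: |-3| × 4 = 12 cm
7–13 s: |3| × 6 = 18 cm
13–18 s: |-7| × 5 = 35 cm
Total distance = 92 cm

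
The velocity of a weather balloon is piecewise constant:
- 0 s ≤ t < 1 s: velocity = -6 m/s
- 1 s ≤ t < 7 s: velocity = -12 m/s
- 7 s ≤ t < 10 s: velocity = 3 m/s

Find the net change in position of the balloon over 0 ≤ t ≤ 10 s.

Net displacement equals the area under the velocity-time graph (areas below the axis count negative).
0–1 s: -6 × 1 = -6 m
1–7 s: -12 × 6 = -72 m
7–10 s: 3 × 3 = 9 m
Net displacement = -69 m

-69 m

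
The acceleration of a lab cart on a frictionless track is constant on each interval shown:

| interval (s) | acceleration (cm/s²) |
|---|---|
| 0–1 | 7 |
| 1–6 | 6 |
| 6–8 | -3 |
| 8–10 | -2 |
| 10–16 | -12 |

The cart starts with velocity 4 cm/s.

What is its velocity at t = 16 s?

-41 cm/s

Δv equals the area under the a-t graph; then v = v₀ + Δv.
0–1 s: 7 × 1 = 7 cm/s
1–6 s: 6 × 5 = 30 cm/s
6–8 s: -3 × 2 = -6 cm/s
8–10 s: -2 × 2 = -4 cm/s
10–16 s: -12 × 6 = -72 cm/s
Δv = -45 cm/s, so v(16) = 4 + (-45) = -41 cm/s.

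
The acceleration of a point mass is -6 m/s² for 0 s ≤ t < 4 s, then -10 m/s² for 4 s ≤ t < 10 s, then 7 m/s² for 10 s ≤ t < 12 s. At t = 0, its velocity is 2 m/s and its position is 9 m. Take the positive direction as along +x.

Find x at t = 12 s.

On each constant-a segment, Δv = aΔt and Δx = v₀Δt + ½aΔt²; chain segment to segment.
0–4 s: v starts 2 m/s; Δx = 2·4 + ½·-6·4² = -40 m; v ends -22 m/s.
4–10 s: v starts -22 m/s; Δx = -22·6 + ½·-10·6² = -312 m; v ends -82 m/s.
10–12 s: v starts -82 m/s; Δx = -82·2 + ½·7·2² = -150 m; v ends -68 m/s.
x(12) = 9 + Σ Δx = -493 m.

-493 m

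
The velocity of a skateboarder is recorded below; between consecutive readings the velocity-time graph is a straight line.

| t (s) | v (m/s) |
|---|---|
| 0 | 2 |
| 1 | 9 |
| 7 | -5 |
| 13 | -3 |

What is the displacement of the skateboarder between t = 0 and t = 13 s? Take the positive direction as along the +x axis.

Net displacement equals the area under the velocity-time graph (areas below the axis count negative).
0–1 s: ½(2 + 9)(1) = 5.5 m
1–7 s: ½(9 + -5)(6) = 12 m
7–13 s: ½(-5 + -3)(6) = -24 m
Net displacement = -6.5 m

-6.5 m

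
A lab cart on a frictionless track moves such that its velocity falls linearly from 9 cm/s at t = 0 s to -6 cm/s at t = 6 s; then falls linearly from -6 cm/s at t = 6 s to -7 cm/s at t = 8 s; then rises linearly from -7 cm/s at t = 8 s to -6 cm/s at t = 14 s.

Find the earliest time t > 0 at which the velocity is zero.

v changes sign on 0–6 s (from 9 to -6); the graph is linear there, so v = 0 at t = 0 + (-9)·(6 − 0)/(-6 − 9) = 3.6 s.

t = 3.6 s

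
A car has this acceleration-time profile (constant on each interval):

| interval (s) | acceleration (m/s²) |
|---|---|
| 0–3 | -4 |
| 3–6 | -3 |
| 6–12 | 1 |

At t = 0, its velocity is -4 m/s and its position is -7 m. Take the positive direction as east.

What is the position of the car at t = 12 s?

On each constant-a segment, Δv = aΔt and Δx = v₀Δt + ½aΔt²; chain segment to segment.
0–3 s: v starts -4 m/s; Δx = -4·3 + ½·-4·3² = -30 m; v ends -16 m/s.
3–6 s: v starts -16 m/s; Δx = -16·3 + ½·-3·3² = -61.5 m; v ends -25 m/s.
6–12 s: v starts -25 m/s; Δx = -25·6 + ½·1·6² = -132 m; v ends -19 m/s.
x(12) = -7 + Σ Δx = -230.5 m.

-230.5 m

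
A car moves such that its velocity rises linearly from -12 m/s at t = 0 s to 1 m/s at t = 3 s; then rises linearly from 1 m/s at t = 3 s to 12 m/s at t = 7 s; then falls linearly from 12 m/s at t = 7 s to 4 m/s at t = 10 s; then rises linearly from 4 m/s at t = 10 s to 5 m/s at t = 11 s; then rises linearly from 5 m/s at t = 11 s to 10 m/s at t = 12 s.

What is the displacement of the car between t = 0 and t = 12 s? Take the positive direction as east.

Net displacement equals the area under the velocity-time graph (areas below the axis count negative).
0–3 s: ½(-12 + 1)(3) = -16.5 m
3–7 s: ½(1 + 12)(4) = 26 m
7–10 s: ½(12 + 4)(3) = 24 m
10–11 s: ½(4 + 5)(1) = 4.5 m
11–12 s: ½(5 + 10)(1) = 7.5 m
Net displacement = 45.5 m

45.5 m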